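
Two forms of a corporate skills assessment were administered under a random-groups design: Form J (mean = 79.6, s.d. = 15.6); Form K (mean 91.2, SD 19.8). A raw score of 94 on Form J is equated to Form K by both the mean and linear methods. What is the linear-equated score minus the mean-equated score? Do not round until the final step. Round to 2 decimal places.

Mean-equated: 94 + (91.2 − 79.6) = 105.60
Linear-equated: (19.8/15.6)(94 − 79.6) + 91.2 = 109.477
Difference = 109.477 − 105.60 = 3.88

3.88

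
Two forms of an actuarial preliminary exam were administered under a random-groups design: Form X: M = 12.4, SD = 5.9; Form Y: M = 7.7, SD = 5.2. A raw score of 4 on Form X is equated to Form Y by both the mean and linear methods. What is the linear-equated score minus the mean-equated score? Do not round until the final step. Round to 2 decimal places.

Mean-equated: 4 + (7.7 − 12.4) = -0.70
Linear-equated: (5.2/5.9)(4 − 12.4) + 7.7 = 0.297
Difference = 0.297 − -0.70 = 1.00

1.00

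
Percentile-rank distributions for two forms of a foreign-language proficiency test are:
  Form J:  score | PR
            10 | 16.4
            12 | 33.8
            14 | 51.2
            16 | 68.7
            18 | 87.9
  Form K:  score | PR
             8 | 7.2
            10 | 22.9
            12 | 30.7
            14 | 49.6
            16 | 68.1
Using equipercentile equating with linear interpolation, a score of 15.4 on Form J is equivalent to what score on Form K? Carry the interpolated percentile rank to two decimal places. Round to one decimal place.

15.5

PR of 15.4 on Form J: 51.2 + (15.4 − 14)/(16 − 14) × (68.7 − 51.2) = 63.45
On Form K, PR 63.45 falls between score 14 (PR 49.6) and 16 (PR 68.1).
Interpolate: 14 + (63.45 − 49.6)/(68.1 − 49.6) × (16 − 14) = 15.5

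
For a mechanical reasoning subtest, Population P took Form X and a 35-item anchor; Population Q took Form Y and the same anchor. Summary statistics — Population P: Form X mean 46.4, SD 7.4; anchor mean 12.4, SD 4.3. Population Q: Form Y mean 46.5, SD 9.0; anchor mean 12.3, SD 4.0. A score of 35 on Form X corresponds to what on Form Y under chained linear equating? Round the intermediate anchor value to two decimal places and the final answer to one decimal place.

31.8

Form X → anchor (Population P): v = (4.3/7.4)(35 − 46.4) + 12.4 = 5.78
anchor → Form Y (Population Q): y = (9.0/4.0)(5.78 − 12.3) + 46.5 = 31.8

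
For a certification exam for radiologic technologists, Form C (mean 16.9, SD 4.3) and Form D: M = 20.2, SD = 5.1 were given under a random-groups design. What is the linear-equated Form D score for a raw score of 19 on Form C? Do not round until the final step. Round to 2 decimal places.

Linear equating: y = (SD_Y/SD_X)(x − M_X) + M_Y
y = (5.1/4.3)(19 − 16.9) + 20.2
y = 1.186047 × 2.1 + 20.2 = 2.4907 + 20.2 = 22.69

22.69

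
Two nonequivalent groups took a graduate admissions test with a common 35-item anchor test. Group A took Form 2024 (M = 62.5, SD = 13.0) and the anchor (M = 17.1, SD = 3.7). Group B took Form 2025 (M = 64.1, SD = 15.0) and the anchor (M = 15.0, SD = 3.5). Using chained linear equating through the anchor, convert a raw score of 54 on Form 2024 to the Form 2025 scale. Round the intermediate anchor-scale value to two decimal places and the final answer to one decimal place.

Form 2024 → anchor (Group A): v = (3.7/13.0)(54 − 62.5) + 17.1 = 14.68
anchor → Form 2025 (Group B): y = (15.0/3.5)(14.68 − 15.0) + 64.1 = 62.7

62.7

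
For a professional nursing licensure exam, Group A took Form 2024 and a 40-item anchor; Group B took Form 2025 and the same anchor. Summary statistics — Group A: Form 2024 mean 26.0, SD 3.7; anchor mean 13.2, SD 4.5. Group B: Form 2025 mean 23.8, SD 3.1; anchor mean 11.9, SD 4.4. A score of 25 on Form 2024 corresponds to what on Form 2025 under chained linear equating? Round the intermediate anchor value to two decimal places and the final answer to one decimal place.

23.9

Form 2024 → anchor (Group A): v = (4.5/3.7)(25 − 26.0) + 13.2 = 11.98
anchor → Form 2025 (Group B): y = (3.1/4.4)(11.98 − 11.9) + 23.8 = 23.9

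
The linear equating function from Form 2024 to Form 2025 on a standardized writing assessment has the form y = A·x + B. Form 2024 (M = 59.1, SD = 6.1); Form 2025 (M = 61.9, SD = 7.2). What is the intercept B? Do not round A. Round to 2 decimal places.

A = SD_Y / SD_X = 7.2 / 6.1 = 1.180328
B = M_Y − A·M_X = 61.9 − 1.180328 × 59.1 = -7.86

-7.86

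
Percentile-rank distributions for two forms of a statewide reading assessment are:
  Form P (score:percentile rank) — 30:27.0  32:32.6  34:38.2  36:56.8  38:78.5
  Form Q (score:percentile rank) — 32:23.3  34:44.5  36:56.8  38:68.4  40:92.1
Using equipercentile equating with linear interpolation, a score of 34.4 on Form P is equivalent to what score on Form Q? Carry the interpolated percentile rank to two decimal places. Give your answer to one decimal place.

PR of 34.4 on Form P: 38.2 + (34.4 − 34)/(36 − 34) × (56.8 − 38.2) = 41.92
On Form Q, PR 41.92 falls between score 32 (PR 23.3) and 34 (PR 44.5).
Interpolate: 32 + (41.92 − 23.3)/(44.5 − 23.3) × (34 − 32) = 33.8

33.8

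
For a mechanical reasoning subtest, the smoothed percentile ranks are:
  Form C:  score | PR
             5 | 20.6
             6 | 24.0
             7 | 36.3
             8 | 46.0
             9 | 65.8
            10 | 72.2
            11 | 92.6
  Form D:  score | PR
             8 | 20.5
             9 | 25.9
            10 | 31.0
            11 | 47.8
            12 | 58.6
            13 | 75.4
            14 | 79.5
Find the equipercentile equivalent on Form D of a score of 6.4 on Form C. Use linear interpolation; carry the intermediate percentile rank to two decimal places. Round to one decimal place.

PR of 6.4 on Form C: 24.0 + (6.4 − 6)/(7 − 6) × (36.3 − 24.0) = 28.92
On Form D, PR 28.92 falls between score 9 (PR 25.9) and 10 (PR 31.0).
Interpolate: 9 + (28.92 − 25.9)/(31.0 − 25.9) × (10 − 9) = 9.6

9.6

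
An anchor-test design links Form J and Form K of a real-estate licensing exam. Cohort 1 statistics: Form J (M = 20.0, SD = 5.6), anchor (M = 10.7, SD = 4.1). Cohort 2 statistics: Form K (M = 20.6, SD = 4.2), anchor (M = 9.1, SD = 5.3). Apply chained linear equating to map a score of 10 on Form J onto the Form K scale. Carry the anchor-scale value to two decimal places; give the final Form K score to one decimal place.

16.1

Form J → anchor (Cohort 1): v = (4.1/5.6)(10 − 20.0) + 10.7 = 3.38
anchor → Form K (Cohort 2): y = (4.2/5.3)(3.38 − 9.1) + 20.6 = 16.1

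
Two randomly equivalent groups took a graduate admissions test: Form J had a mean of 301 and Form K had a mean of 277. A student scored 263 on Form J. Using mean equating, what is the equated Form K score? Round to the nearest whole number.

239

Mean equating: y = x + (M_Y − M_X) = 263 + (277 − 301) = 239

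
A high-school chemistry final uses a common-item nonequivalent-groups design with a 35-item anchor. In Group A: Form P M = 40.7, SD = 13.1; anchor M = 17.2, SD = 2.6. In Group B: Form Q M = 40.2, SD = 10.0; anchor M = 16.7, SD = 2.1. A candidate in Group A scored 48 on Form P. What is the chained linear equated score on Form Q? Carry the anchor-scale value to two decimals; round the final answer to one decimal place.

49.5

Form P → anchor (Group A): v = (2.6/13.1)(48 − 40.7) + 17.2 = 18.65
anchor → Form Q (Group B): y = (10.0/2.1)(18.65 − 16.7) + 40.2 = 49.5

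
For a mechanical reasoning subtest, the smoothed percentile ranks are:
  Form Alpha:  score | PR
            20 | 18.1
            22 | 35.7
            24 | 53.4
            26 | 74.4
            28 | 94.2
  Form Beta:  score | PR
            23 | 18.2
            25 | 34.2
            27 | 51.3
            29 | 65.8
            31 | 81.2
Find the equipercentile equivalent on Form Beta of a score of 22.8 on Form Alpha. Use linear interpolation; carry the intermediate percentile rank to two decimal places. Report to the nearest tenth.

26.0

PR of 22.8 on Form Alpha: 35.7 + (22.8 − 22)/(24 − 22) × (53.4 − 35.7) = 42.78
On Form Beta, PR 42.78 falls between score 25 (PR 34.2) and 27 (PR 51.3).
Interpolate: 25 + (42.78 − 34.2)/(51.3 − 34.2) × (27 − 25) = 26.0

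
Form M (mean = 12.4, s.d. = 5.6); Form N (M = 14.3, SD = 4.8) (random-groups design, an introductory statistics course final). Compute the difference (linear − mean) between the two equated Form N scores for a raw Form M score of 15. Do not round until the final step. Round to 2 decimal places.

-0.37

Mean-equated: 15 + (14.3 − 12.4) = 16.90
Linear-equated: (4.8/5.6)(15 − 12.4) + 14.3 = 16.529
Difference = 16.529 − 16.90 = -0.37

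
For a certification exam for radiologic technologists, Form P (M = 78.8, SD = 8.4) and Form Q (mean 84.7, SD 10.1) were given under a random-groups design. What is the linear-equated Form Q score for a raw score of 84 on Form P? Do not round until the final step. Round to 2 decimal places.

Linear equating: y = (SD_Y/SD_X)(x − M_X) + M_Y
y = (10.1/8.4)(84 − 78.8) + 84.7
y = 1.202381 × 5.2 + 84.7 = 6.2524 + 84.7 = 90.95

90.95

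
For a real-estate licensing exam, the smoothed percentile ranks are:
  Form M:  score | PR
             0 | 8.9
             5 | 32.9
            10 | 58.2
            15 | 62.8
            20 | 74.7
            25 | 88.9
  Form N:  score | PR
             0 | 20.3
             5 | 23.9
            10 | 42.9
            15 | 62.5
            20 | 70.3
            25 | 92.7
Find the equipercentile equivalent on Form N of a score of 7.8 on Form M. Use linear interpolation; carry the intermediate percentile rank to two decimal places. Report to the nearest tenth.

11.1

PR of 7.8 on Form M: 32.9 + (7.8 − 5)/(10 − 5) × (58.2 − 32.9) = 47.07
On Form N, PR 47.07 falls between score 10 (PR 42.9) and 15 (PR 62.5).
Interpolate: 10 + (47.07 − 42.9)/(62.5 − 42.9) × (15 − 10) = 11.1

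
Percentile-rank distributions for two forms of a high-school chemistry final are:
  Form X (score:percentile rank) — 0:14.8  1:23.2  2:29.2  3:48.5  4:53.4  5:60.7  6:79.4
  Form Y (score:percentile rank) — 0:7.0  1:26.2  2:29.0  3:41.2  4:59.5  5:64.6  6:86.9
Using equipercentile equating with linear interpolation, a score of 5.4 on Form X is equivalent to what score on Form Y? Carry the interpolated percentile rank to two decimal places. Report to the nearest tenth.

PR of 5.4 on Form X: 60.7 + (5.4 − 5)/(6 − 5) × (79.4 − 60.7) = 68.18
On Form Y, PR 68.18 falls between score 5 (PR 64.6) and 6 (PR 86.9).
Interpolate: 5 + (68.18 − 64.6)/(86.9 − 64.6) × (6 − 5) = 5.2

5.2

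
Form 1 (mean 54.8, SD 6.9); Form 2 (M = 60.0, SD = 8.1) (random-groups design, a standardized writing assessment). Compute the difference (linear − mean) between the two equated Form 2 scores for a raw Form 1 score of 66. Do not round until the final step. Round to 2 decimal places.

1.95

Mean-equated: 66 + (60.0 − 54.8) = 71.20
Linear-equated: (8.1/6.9)(66 − 54.8) + 60.0 = 73.148
Difference = 73.148 − 71.20 = 1.95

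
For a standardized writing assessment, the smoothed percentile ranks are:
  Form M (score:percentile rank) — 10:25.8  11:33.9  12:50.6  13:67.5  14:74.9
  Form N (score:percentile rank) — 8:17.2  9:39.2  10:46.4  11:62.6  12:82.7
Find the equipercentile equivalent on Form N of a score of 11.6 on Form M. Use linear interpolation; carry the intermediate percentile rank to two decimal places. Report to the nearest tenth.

9.7

PR of 11.6 on Form M: 33.9 + (11.6 − 11)/(12 − 11) × (50.6 − 33.9) = 43.92
On Form N, PR 43.92 falls between score 9 (PR 39.2) and 10 (PR 46.4).
Interpolate: 9 + (43.92 − 39.2)/(46.4 − 39.2) × (10 − 9) = 9.7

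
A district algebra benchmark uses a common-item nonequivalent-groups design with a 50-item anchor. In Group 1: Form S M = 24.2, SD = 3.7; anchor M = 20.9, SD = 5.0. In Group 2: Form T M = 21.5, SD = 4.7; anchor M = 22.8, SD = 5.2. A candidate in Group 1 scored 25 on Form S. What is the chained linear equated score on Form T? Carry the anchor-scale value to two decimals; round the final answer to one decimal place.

Form S → anchor (Group 1): v = (5.0/3.7)(25 − 24.2) + 20.9 = 21.98
anchor → Form T (Group 2): y = (4.7/5.2)(21.98 − 22.8) + 21.5 = 20.8

20.8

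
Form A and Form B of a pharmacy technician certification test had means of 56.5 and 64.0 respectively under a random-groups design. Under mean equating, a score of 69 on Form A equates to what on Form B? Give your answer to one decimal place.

Mean equating: y = x + (M_Y − M_X) = 69 + (64.0 − 56.5) = 76.5

76.5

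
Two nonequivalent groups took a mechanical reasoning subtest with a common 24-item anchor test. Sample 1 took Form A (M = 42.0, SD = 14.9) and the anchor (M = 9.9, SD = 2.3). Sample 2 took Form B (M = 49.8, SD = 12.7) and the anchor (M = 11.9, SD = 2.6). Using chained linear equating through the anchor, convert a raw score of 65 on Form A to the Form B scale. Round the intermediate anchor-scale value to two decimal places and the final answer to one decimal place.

Form A → anchor (Sample 1): v = (2.3/14.9)(65 − 42.0) + 9.9 = 13.45
anchor → Form B (Sample 2): y = (12.7/2.6)(13.45 − 11.9) + 49.8 = 57.4

57.4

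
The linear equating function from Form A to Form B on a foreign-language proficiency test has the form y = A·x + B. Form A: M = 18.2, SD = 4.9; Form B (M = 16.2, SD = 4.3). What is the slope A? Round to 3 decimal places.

0.878

A = SD_Y / SD_X = 4.3 / 4.9 = 0.878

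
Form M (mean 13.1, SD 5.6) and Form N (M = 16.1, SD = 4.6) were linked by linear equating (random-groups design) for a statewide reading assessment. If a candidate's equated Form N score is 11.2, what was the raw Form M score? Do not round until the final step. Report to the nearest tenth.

7.1

Invert y = (SD_Y/SD_X)(x − M_X) + M_Y:
x = (SD_X/SD_Y)(y − M_Y) + M_X = (5.6/4.6)(11.2 − 16.1) + 13.1
x = 1.217391 × -4.900 + 13.1 = 7.1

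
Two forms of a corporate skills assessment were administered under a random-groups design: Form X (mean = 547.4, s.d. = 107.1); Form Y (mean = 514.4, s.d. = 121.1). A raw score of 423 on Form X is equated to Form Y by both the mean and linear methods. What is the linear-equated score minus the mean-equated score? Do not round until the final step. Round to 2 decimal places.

-16.26

Mean-equated: 423 + (514.4 − 547.4) = 390.00
Linear-equated: (121.1/107.1)(423 − 547.4) + 514.4 = 373.739
Difference = 373.739 − 390.00 = -16.26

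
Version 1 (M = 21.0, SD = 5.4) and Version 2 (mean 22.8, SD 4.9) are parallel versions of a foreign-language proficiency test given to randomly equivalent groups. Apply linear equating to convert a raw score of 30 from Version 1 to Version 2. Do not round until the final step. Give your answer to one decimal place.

Linear equating: y = (SD_Y/SD_X)(x − M_X) + M_Y
y = (4.9/5.4)(30 − 21.0) + 22.8
y = 0.907407 × 9.0 + 22.8 = 8.1667 + 22.8 = 31.0

31.0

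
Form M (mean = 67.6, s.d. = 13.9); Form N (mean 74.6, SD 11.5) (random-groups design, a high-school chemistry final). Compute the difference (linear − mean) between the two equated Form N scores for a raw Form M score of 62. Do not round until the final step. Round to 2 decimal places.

Mean-equated: 62 + (74.6 − 67.6) = 69.00
Linear-equated: (11.5/13.9)(62 − 67.6) + 74.6 = 69.967
Difference = 69.967 − 69.00 = 0.97

0.97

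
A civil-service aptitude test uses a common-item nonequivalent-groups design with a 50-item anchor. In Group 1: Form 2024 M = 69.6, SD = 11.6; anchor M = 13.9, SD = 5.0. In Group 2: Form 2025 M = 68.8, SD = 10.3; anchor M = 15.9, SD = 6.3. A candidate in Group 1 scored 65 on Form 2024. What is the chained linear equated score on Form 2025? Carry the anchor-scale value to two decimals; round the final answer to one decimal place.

Form 2024 → anchor (Group 1): v = (5.0/11.6)(65 − 69.6) + 13.9 = 11.92
anchor → Form 2025 (Group 2): y = (10.3/6.3)(11.92 − 15.9) + 68.8 = 62.3

62.3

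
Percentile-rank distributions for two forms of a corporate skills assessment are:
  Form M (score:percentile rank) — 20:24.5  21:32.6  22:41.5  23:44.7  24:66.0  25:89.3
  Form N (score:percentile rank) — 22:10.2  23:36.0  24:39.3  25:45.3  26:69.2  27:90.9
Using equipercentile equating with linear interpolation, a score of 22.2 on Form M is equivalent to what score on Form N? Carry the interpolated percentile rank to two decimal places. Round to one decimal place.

PR of 22.2 on Form M: 41.5 + (22.2 − 22)/(23 − 22) × (44.7 − 41.5) = 42.14
On Form N, PR 42.14 falls between score 24 (PR 39.3) and 25 (PR 45.3).
Interpolate: 24 + (42.14 − 39.3)/(45.3 − 39.3) × (25 − 24) = 24.5

24.5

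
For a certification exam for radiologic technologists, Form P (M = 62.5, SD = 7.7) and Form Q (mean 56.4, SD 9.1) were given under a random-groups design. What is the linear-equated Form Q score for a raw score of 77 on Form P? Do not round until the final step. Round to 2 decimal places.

Linear equating: y = (SD_Y/SD_X)(x − M_X) + M_Y
y = (9.1/7.7)(77 − 62.5) + 56.4
y = 1.181818 × 14.5 + 56.4 = 17.1364 + 56.4 = 73.54

73.54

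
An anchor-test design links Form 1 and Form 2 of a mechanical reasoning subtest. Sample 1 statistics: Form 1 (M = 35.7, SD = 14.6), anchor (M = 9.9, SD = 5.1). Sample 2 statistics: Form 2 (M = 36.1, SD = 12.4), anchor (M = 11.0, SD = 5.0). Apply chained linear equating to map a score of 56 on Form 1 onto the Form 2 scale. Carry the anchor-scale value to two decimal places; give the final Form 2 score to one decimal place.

Form 1 → anchor (Sample 1): v = (5.1/14.6)(56 − 35.7) + 9.9 = 16.99
anchor → Form 2 (Sample 2): y = (12.4/5.0)(16.99 − 11.0) + 36.1 = 51.0

51.0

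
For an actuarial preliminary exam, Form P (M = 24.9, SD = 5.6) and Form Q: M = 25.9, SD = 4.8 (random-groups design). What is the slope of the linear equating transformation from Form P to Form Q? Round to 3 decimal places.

0.857

A = SD_Y / SD_X = 4.8 / 5.6 = 0.857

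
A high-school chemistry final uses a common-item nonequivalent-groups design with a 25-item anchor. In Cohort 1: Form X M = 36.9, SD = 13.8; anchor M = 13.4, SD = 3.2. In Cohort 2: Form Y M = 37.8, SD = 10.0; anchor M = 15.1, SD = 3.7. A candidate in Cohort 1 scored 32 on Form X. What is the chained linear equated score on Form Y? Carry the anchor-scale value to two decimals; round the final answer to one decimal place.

Form X → anchor (Cohort 1): v = (3.2/13.8)(32 − 36.9) + 13.4 = 12.26
anchor → Form Y (Cohort 2): y = (10.0/3.7)(12.26 − 15.1) + 37.8 = 30.1

30.1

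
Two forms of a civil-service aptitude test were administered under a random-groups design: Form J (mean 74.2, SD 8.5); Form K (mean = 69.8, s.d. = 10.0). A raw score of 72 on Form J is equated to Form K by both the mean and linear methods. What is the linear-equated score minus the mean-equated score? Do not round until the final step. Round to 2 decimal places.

Mean-equated: 72 + (69.8 − 74.2) = 67.60
Linear-equated: (10.0/8.5)(72 − 74.2) + 69.8 = 67.212
Difference = 67.212 − 67.60 = -0.39

-0.39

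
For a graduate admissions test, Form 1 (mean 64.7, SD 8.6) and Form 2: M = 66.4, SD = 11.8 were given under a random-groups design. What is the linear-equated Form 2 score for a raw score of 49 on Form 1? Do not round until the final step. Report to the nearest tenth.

44.9

Linear equating: y = (SD_Y/SD_X)(x − M_X) + M_Y
y = (11.8/8.6)(49 − 64.7) + 66.4
y = 1.372093 × -15.7 + 66.4 = -21.5419 + 66.4 = 44.9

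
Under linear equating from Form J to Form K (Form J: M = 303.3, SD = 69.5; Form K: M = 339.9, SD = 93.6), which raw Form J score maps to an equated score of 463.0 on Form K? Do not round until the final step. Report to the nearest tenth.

394.7

Invert y = (SD_Y/SD_X)(x − M_X) + M_Y:
x = (SD_X/SD_Y)(y − M_Y) + M_X = (69.5/93.6)(463.0 − 339.9) + 303.3
x = 0.742521 × 123.100 + 303.3 = 394.7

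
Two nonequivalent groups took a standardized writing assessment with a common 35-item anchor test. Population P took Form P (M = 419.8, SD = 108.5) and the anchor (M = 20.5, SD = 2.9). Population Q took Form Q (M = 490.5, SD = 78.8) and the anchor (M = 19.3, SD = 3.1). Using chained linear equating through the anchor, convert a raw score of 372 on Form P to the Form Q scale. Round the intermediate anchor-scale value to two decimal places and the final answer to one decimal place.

488.5

Form P → anchor (Population P): v = (2.9/108.5)(372 − 419.8) + 20.5 = 19.22
anchor → Form Q (Population Q): y = (78.8/3.1)(19.22 − 19.3) + 490.5 = 488.5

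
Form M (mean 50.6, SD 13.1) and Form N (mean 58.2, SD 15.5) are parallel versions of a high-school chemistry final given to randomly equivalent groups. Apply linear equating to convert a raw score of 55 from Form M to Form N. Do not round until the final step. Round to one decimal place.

Linear equating: y = (SD_Y/SD_X)(x − M_X) + M_Y
y = (15.5/13.1)(55 − 50.6) + 58.2
y = 1.183206 × 4.4 + 58.2 = 5.2061 + 58.2 = 63.4

63.4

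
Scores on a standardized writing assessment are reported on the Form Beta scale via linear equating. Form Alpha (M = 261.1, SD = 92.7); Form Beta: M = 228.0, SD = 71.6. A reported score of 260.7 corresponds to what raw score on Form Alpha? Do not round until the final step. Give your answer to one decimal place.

Invert y = (SD_Y/SD_X)(x − M_X) + M_Y:
x = (SD_X/SD_Y)(y − M_Y) + M_X = (92.7/71.6)(260.7 − 228.0) + 261.1
x = 1.294693 × 32.700 + 261.1 = 303.4

303.4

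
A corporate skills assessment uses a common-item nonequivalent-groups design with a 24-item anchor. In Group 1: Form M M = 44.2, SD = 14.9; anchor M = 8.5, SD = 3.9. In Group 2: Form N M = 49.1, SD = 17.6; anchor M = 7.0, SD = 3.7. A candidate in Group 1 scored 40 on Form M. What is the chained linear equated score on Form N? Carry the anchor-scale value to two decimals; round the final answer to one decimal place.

Form M → anchor (Group 1): v = (3.9/14.9)(40 − 44.2) + 8.5 = 7.40
anchor → Form N (Group 2): y = (17.6/3.7)(7.40 − 7.0) + 49.1 = 51.0

51.0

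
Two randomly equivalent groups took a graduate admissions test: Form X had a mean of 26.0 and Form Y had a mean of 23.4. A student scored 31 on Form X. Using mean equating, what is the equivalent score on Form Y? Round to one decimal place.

28.4

Mean equating: y = x + (M_Y − M_X) = 31 + (23.4 − 26.0) = 28.4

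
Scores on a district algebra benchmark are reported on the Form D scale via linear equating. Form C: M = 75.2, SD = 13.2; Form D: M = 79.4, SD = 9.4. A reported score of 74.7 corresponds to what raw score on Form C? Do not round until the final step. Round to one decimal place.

68.6

Invert y = (SD_Y/SD_X)(x − M_X) + M_Y:
x = (SD_X/SD_Y)(y − M_Y) + M_X = (13.2/9.4)(74.7 − 79.4) + 75.2
x = 1.404255 × -4.700 + 75.2 = 68.6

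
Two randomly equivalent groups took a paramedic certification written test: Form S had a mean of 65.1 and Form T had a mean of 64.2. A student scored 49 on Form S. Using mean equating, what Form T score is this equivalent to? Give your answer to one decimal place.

Mean equating: y = x + (M_Y − M_X) = 49 + (64.2 − 65.1) = 48.1

48.1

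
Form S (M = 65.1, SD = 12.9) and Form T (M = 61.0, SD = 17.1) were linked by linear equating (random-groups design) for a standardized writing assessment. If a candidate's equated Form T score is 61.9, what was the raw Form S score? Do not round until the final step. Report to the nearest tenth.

Invert y = (SD_Y/SD_X)(x − M_X) + M_Y:
x = (SD_X/SD_Y)(y − M_Y) + M_X = (12.9/17.1)(61.9 − 61.0) + 65.1
x = 0.754386 × 0.900 + 65.1 = 65.8

65.8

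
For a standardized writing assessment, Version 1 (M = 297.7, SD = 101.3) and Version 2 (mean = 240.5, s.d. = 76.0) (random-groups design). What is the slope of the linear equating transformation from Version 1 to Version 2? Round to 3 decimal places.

0.750

A = SD_Y / SD_X = 76.0 / 101.3 = 0.750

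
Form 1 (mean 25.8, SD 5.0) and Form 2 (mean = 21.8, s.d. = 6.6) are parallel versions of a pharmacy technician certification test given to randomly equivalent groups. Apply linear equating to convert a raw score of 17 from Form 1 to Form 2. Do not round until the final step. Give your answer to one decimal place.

Linear equating: y = (SD_Y/SD_X)(x − M_X) + M_Y
y = (6.6/5.0)(17 − 25.8) + 21.8
y = 1.320000 × -8.8 + 21.8 = -11.6160 + 21.8 = 10.2

10.2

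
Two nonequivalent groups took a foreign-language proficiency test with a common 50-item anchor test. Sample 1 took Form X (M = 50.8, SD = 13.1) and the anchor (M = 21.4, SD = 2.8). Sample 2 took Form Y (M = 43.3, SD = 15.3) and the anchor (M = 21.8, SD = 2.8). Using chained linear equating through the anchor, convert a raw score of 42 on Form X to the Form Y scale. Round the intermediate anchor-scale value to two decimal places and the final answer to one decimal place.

Form X → anchor (Sample 1): v = (2.8/13.1)(42 − 50.8) + 21.4 = 19.52
anchor → Form Y (Sample 2): y = (15.3/2.8)(19.52 − 21.8) + 43.3 = 30.8

30.8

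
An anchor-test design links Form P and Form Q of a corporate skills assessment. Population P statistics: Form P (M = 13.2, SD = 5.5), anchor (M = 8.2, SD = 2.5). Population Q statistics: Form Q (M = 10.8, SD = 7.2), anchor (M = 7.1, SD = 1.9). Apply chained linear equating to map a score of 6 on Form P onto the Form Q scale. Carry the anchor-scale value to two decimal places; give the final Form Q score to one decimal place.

2.6

Form P → anchor (Population P): v = (2.5/5.5)(6 − 13.2) + 8.2 = 4.93
anchor → Form Q (Population Q): y = (7.2/1.9)(4.93 − 7.1) + 10.8 = 2.6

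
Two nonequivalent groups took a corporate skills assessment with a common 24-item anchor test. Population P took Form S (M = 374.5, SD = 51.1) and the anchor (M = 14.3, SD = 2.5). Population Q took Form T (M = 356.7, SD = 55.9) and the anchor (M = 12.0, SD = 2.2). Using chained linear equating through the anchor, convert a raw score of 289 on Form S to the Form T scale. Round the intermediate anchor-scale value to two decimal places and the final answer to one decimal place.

308.9

Form S → anchor (Population P): v = (2.5/51.1)(289 − 374.5) + 14.3 = 10.12
anchor → Form T (Population Q): y = (55.9/2.2)(10.12 − 12.0) + 356.7 = 308.9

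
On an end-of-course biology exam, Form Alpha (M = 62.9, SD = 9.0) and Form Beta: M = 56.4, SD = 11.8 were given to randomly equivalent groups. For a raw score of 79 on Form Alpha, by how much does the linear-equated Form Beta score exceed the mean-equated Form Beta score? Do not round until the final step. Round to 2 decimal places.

5.01

Mean-equated: 79 + (56.4 − 62.9) = 72.50
Linear-equated: (11.8/9.0)(79 − 62.9) + 56.4 = 77.509
Difference = 77.509 − 72.50 = 5.01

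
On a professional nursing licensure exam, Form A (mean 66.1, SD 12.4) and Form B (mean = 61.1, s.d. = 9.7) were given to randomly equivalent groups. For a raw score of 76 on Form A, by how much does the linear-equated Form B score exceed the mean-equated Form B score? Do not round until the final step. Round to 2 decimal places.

-2.16

Mean-equated: 76 + (61.1 − 66.1) = 71.00
Linear-equated: (9.7/12.4)(76 − 66.1) + 61.1 = 68.844
Difference = 68.844 − 71.00 = -2.16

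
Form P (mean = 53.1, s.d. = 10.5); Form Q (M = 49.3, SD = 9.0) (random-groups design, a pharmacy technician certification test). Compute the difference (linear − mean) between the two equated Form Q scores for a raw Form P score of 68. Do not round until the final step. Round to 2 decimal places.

-2.13

Mean-equated: 68 + (49.3 − 53.1) = 64.20
Linear-equated: (9.0/10.5)(68 − 53.1) + 49.3 = 62.071
Difference = 62.071 − 64.20 = -2.13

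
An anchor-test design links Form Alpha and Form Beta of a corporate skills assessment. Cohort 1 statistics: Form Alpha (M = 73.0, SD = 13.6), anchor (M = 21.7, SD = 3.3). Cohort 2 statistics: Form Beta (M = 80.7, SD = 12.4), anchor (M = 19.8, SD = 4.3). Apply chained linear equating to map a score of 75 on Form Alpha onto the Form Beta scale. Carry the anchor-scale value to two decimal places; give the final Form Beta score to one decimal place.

Form Alpha → anchor (Cohort 1): v = (3.3/13.6)(75 − 73.0) + 21.7 = 22.19
anchor → Form Beta (Cohort 2): y = (12.4/4.3)(22.19 − 19.8) + 80.7 = 87.6

87.6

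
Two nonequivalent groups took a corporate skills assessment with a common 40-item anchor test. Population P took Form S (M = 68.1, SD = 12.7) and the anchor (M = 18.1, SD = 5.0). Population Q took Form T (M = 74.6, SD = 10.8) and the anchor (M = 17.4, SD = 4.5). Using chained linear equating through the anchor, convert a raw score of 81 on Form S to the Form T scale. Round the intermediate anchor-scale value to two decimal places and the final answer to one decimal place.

Form S → anchor (Population P): v = (5.0/12.7)(81 − 68.1) + 18.1 = 23.18
anchor → Form T (Population Q): y = (10.8/4.5)(23.18 − 17.4) + 74.6 = 88.5

88.5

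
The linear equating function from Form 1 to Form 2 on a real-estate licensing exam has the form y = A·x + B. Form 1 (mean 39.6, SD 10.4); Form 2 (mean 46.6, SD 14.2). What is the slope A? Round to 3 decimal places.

1.365

A = SD_Y / SD_X = 14.2 / 10.4 = 1.365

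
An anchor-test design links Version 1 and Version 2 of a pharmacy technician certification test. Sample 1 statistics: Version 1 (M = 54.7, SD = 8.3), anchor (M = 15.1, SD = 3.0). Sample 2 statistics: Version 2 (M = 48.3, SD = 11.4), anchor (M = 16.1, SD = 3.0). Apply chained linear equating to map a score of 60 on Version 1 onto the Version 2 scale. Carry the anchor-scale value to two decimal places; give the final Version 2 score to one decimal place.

Version 1 → anchor (Sample 1): v = (3.0/8.3)(60 − 54.7) + 15.1 = 17.02
anchor → Version 2 (Sample 2): y = (11.4/3.0)(17.02 − 16.1) + 48.3 = 51.8

51.8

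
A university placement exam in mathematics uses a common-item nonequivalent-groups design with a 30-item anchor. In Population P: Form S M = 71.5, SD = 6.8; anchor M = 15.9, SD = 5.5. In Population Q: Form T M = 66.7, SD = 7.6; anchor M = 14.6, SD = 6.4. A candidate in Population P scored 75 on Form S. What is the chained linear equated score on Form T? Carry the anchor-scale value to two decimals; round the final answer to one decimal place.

71.6

Form S → anchor (Population P): v = (5.5/6.8)(75 − 71.5) + 15.9 = 18.73
anchor → Form T (Population Q): y = (7.6/6.4)(18.73 − 14.6) + 66.7 = 71.6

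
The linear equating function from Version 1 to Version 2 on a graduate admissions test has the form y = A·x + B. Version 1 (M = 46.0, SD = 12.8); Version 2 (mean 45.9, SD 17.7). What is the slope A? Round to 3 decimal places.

A = SD_Y / SD_X = 17.7 / 12.8 = 1.383

1.383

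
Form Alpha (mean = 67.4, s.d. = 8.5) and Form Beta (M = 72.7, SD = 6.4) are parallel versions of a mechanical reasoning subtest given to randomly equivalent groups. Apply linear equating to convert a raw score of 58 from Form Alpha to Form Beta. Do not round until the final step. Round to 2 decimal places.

65.62

Linear equating: y = (SD_Y/SD_X)(x − M_X) + M_Y
y = (6.4/8.5)(58 − 67.4) + 72.7
y = 0.752941 × -9.4 + 72.7 = -7.0776 + 72.7 = 65.62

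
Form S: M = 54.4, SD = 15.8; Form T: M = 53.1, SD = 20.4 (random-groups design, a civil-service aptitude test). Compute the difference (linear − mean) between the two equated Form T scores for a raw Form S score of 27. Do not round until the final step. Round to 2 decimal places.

Mean-equated: 27 + (53.1 − 54.4) = 25.70
Linear-equated: (20.4/15.8)(27 − 54.4) + 53.1 = 17.723
Difference = 17.723 − 25.70 = -7.98

-7.98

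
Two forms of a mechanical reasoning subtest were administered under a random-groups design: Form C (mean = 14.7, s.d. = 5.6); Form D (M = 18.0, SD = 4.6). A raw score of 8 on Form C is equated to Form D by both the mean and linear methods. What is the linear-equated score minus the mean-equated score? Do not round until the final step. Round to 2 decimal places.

1.20

Mean-equated: 8 + (18.0 − 14.7) = 11.30
Linear-equated: (4.6/5.6)(8 − 14.7) + 18.0 = 12.496
Difference = 12.496 − 11.30 = 1.20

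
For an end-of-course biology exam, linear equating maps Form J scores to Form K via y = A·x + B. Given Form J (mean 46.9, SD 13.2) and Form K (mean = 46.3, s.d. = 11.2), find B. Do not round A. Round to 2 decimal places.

6.51

A = SD_Y / SD_X = 11.2 / 13.2 = 0.848485
B = M_Y − A·M_X = 46.3 − 0.848485 × 46.9 = 6.51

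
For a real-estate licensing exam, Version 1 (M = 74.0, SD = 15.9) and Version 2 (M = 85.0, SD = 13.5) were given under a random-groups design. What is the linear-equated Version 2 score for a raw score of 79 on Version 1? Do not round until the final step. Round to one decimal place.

Linear equating: y = (SD_Y/SD_X)(x − M_X) + M_Y
y = (13.5/15.9)(79 − 74.0) + 85.0
y = 0.849057 × 5.0 + 85.0 = 4.2453 + 85.0 = 89.2

89.2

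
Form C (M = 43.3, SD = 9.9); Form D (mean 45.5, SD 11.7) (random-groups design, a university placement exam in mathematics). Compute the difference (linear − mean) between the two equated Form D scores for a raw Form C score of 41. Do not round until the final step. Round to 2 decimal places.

-0.42

Mean-equated: 41 + (45.5 − 43.3) = 43.20
Linear-equated: (11.7/9.9)(41 − 43.3) + 45.5 = 42.782
Difference = 42.782 − 43.20 = -0.42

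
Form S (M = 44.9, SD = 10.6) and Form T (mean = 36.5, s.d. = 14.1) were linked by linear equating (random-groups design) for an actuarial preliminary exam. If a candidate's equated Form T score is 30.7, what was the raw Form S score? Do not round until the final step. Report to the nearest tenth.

Invert y = (SD_Y/SD_X)(x − M_X) + M_Y:
x = (SD_X/SD_Y)(y − M_Y) + M_X = (10.6/14.1)(30.7 − 36.5) + 44.9
x = 0.751773 × -5.800 + 44.9 = 40.5

40.5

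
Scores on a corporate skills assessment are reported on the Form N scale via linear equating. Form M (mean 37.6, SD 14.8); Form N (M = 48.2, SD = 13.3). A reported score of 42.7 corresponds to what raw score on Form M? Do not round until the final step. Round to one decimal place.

31.5

Invert y = (SD_Y/SD_X)(x − M_X) + M_Y:
x = (SD_X/SD_Y)(y − M_Y) + M_X = (14.8/13.3)(42.7 − 48.2) + 37.6
x = 1.112782 × -5.500 + 37.6 = 31.5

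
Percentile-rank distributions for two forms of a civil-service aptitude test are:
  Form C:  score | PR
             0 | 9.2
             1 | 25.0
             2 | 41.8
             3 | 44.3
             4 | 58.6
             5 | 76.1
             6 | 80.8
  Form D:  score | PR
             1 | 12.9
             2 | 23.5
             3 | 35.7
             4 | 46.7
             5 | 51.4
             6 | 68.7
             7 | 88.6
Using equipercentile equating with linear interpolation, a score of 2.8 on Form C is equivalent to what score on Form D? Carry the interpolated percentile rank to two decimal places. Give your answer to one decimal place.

3.7

PR of 2.8 on Form C: 41.8 + (2.8 − 2)/(3 − 2) × (44.3 − 41.8) = 43.80
On Form D, PR 43.80 falls between score 3 (PR 35.7) and 4 (PR 46.7).
Interpolate: 3 + (43.80 − 35.7)/(46.7 − 35.7) × (4 − 3) = 3.7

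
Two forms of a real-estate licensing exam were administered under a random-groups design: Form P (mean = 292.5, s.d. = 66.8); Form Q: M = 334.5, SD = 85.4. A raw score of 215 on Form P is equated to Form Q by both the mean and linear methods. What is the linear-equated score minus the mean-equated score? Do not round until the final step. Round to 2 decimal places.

-21.58

Mean-equated: 215 + (334.5 − 292.5) = 257.00
Linear-equated: (85.4/66.8)(215 − 292.5) + 334.5 = 235.421
Difference = 235.421 − 257.00 = -21.58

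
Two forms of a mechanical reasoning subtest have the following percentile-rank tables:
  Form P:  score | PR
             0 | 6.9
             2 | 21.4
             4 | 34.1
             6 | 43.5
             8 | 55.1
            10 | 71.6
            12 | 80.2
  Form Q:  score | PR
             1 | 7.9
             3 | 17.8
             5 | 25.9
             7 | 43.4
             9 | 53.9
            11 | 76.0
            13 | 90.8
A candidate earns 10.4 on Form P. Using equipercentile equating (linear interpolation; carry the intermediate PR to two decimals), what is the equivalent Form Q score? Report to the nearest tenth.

PR of 10.4 on Form P: 71.6 + (10.4 − 10)/(12 − 10) × (80.2 − 71.6) = 73.32
On Form Q, PR 73.32 falls between score 9 (PR 53.9) and 11 (PR 76.0).
Interpolate: 9 + (73.32 − 53.9)/(76.0 − 53.9) × (11 − 9) = 10.8

10.8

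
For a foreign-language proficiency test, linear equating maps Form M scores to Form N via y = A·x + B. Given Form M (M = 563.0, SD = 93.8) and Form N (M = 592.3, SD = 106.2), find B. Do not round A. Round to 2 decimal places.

A = SD_Y / SD_X = 106.2 / 93.8 = 1.132196
B = M_Y − A·M_X = 592.3 − 1.132196 × 563.0 = -45.13

-45.13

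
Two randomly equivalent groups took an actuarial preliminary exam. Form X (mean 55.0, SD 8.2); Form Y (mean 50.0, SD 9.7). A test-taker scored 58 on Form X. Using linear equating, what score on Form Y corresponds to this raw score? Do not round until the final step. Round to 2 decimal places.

Linear equating: y = (SD_Y/SD_X)(x − M_X) + M_Y
y = (9.7/8.2)(58 − 55.0) + 50.0
y = 1.182927 × 3.0 + 50.0 = 3.5488 + 50.0 = 53.55

53.55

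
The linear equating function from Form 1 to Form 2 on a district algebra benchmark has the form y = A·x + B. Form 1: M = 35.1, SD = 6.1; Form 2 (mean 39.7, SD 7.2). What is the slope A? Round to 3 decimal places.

A = SD_Y / SD_X = 7.2 / 6.1 = 1.180

1.180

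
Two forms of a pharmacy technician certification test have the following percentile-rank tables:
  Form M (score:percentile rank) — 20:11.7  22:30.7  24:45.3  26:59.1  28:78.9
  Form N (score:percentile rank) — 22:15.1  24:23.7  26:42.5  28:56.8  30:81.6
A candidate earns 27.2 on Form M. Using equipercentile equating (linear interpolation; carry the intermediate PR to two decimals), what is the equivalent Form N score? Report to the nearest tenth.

PR of 27.2 on Form M: 59.1 + (27.2 − 26)/(28 − 26) × (78.9 − 59.1) = 70.98
On Form N, PR 70.98 falls between score 28 (PR 56.8) and 30 (PR 81.6).
Interpolate: 28 + (70.98 − 56.8)/(81.6 − 56.8) × (30 − 28) = 29.1

29.1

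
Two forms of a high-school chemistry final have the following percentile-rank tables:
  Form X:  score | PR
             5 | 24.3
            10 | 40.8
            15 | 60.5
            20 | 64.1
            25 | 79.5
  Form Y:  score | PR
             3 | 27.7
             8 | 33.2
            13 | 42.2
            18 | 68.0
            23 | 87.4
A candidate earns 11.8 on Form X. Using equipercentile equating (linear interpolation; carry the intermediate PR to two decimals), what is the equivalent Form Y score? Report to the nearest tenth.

14.1

PR of 11.8 on Form X: 40.8 + (11.8 − 10)/(15 − 10) × (60.5 − 40.8) = 47.89
On Form Y, PR 47.89 falls between score 13 (PR 42.2) and 18 (PR 68.0).
Interpolate: 13 + (47.89 − 42.2)/(68.0 − 42.2) × (18 − 13) = 14.1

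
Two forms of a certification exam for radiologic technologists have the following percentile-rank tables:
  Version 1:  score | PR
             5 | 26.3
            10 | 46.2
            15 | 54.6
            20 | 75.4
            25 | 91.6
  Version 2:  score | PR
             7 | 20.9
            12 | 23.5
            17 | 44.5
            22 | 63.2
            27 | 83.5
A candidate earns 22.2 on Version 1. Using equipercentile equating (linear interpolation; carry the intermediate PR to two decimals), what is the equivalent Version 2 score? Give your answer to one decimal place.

PR of 22.2 on Version 1: 75.4 + (22.2 − 20)/(25 − 20) × (91.6 − 75.4) = 82.53
On Version 2, PR 82.53 falls between score 22 (PR 63.2) and 27 (PR 83.5).
Interpolate: 22 + (82.53 − 63.2)/(83.5 − 63.2) × (27 − 22) = 26.8

26.8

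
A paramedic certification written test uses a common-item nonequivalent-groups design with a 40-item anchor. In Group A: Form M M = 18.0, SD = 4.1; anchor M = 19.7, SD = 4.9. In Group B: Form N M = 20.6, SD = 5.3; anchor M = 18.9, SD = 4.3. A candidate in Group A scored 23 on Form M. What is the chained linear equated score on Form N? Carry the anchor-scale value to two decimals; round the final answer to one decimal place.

29.0

Form M → anchor (Group A): v = (4.9/4.1)(23 − 18.0) + 19.7 = 25.68
anchor → Form N (Group B): y = (5.3/4.3)(25.68 − 18.9) + 20.6 = 29.0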